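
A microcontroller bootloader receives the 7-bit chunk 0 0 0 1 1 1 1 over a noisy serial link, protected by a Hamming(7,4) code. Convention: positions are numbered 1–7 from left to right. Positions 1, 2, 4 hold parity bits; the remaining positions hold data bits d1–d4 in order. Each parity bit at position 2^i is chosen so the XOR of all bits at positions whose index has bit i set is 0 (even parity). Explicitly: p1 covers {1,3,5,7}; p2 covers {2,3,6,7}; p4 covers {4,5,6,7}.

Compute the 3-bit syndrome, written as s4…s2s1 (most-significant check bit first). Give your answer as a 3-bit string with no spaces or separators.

s1 (pos 1,3,5,7): 0⊕0⊕1⊕1 = 0
s2 (pos 2,3,6,7): 0⊕0⊕1⊕1 = 0
s4 (pos 4,5,6,7): 1⊕1⊕1⊕1 = 0
Syndrome s4…s1 = 000 → no error.

000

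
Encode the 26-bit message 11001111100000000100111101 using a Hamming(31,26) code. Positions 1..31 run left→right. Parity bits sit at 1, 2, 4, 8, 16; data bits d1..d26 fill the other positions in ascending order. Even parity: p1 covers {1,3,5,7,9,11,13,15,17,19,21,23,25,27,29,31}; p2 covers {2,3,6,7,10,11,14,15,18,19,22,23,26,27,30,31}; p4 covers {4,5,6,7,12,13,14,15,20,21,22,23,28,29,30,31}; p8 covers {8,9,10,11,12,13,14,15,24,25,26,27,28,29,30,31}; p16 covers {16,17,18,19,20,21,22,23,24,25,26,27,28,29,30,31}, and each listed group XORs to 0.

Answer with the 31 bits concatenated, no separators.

Place data at non-parity positions: p1 p2 1 p4 1 0 0 p8 1 1 1 1 1 0 0 p16 0 0 0 0 0 0 1 0 0 1 1 1 1 0 1
p1 (pos 1,3,5,7,9,11,13,15,17,19,21,23,25,27,29,31): XOR of data positions = 1⊕1⊕0⊕1⊕1⊕1⊕0⊕0⊕0⊕0⊕1⊕0⊕1⊕1⊕1 = 1
p2 (pos 2,3,6,7,10,11,14,15,18,19,22,23,26,27,30,31): XOR of data positions = 1⊕0⊕0⊕1⊕1⊕0⊕0⊕0⊕0⊕0⊕1⊕1⊕1⊕0⊕1 = 1
p4 (pos 4,5,6,7,12,13,14,15,20,21,22,23,28,29,30,31): XOR of data positions = 1⊕0⊕0⊕1⊕1⊕0⊕0⊕0⊕0⊕0⊕1⊕1⊕1⊕0⊕1 = 1
p8 (pos 8,9,10,11,12,13,14,15,24,25,26,27,28,29,30,31): XOR of data positions = 1⊕1⊕1⊕1⊕1⊕0⊕0⊕0⊕0⊕1⊕1⊕1⊕1⊕0⊕1 = 0
p16 (pos 16,17,18,19,20,21,22,23,24,25,26,27,28,29,30,31): XOR of data positions = 0⊕0⊕0⊕0⊕0⊕0⊕1⊕0⊕0⊕1⊕1⊕1⊕1⊕0⊕1 = 0
Codeword: 1111100011111000000000100111101

1111100011111000000000100111101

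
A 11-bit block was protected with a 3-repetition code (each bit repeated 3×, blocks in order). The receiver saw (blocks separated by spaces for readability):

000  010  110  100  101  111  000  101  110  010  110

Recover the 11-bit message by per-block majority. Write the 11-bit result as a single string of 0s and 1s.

Block 1 (000): 0 ones → 0
Block 2 (010): 1 one → 0
Block 3 (110): 2 ones → 1
Block 4 (100): 1 one → 0
Block 5 (101): 2 ones → 1
Block 6 (111): 3 ones → 1
Block 7 (000): 0 ones → 0
Block 8 (101): 2 ones → 1
Block 9 (110): 2 ones → 1
Block 10 (010): 1 one → 0
Block 11 (110): 2 ones → 1

00101101101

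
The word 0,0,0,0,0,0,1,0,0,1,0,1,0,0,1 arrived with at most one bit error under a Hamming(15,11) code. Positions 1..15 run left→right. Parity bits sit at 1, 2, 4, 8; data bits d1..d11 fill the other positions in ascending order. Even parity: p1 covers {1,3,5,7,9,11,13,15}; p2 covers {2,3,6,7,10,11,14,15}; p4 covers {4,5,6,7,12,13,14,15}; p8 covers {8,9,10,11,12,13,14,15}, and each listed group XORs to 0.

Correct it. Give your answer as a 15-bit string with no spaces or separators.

s1 (pos 1,3,5,7,9,11,13,15): 0⊕0⊕0⊕1⊕0⊕0⊕0⊕1 = 0
s2 (pos 2,3,6,7,10,11,14,15): 0⊕0⊕0⊕1⊕1⊕0⊕0⊕1 = 1
s4 (pos 4,5,6,7,12,13,14,15): 0⊕0⊕0⊕1⊕1⊕0⊕0⊕1 = 1
s8 (pos 8,9,10,11,12,13,14,15): 0⊕0⊕1⊕0⊕1⊕0⊕0⊕1 = 1
Syndrome s8…s1 = 1110 → error at position 14.
Flip position 14: 000000100101001 → 000000100101011

000000100101011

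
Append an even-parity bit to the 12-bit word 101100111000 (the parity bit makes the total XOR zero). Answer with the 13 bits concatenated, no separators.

XOR of the 12 data bits: 1⊕0⊕1⊕1⊕0⊕0⊕1⊕1⊕1⊕0⊕0⊕0 = 0
Parity bit = 0 (so all 13 bits XOR to 0).

1011001110000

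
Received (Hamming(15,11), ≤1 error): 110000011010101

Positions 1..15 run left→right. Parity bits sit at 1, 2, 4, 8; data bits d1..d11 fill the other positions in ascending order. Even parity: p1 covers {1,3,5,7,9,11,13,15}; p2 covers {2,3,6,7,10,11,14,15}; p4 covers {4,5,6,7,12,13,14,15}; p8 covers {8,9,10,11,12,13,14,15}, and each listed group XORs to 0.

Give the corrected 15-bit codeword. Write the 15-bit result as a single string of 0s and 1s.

110000011000101

s1 (pos 1,3,5,7,9,11,13,15): 1⊕0⊕0⊕0⊕1⊕1⊕1⊕1 = 1
s2 (pos 2,3,6,7,10,11,14,15): 1⊕0⊕0⊕0⊕0⊕1⊕0⊕1 = 1
s4 (pos 4,5,6,7,12,13,14,15): 0⊕0⊕0⊕0⊕0⊕1⊕0⊕1 = 0
s8 (pos 8,9,10,11,12,13,14,15): 1⊕1⊕0⊕1⊕0⊕1⊕0⊕1 = 1
Syndrome s8…s1 = 1011 → error at position 11.
Flip position 11: 110000011010101 → 110000011000101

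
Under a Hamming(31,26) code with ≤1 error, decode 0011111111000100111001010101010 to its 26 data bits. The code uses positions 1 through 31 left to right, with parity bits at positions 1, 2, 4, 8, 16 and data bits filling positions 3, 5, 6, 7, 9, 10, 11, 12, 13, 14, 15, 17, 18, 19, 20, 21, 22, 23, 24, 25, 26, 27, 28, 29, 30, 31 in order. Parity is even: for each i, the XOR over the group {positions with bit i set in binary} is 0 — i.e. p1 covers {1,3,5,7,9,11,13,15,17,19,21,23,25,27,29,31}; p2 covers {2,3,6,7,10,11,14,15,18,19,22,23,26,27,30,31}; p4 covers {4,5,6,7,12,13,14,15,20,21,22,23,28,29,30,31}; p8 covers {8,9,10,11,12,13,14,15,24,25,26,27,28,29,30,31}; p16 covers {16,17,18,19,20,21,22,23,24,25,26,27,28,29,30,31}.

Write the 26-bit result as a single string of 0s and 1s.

11111100010111001010101010

s1 (pos 1,3,5,7,9,11,13,15,17,19,21,23,25,27,29,31): 0⊕1⊕1⊕1⊕1⊕0⊕0⊕0⊕1⊕1⊕0⊕0⊕0⊕0⊕0⊕0 = 0
s2 (pos 2,3,6,7,10,11,14,15,18,19,22,23,26,27,30,31): 0⊕1⊕1⊕1⊕1⊕0⊕1⊕0⊕1⊕1⊕1⊕0⊕1⊕0⊕1⊕0 = 0
s4 (pos 4,5,6,7,12,13,14,15,20,21,22,23,28,29,30,31): 1⊕1⊕1⊕1⊕0⊕0⊕1⊕0⊕0⊕0⊕1⊕0⊕1⊕0⊕1⊕0 = 0
s8 (pos 8,9,10,11,12,13,14,15,24,25,26,27,28,29,30,31): 1⊕1⊕1⊕0⊕0⊕0⊕1⊕0⊕1⊕0⊕1⊕0⊕1⊕0⊕1⊕0 = 0
s16 (pos 16,17,18,19,20,21,22,23,24,25,26,27,28,29,30,31): 0⊕1⊕1⊕1⊕0⊕0⊕1⊕0⊕1⊕0⊕1⊕0⊕1⊕0⊕1⊕0 = 0
Syndrome s16…s1 = 00000 → no error.
Read data bits from positions 3,5,6,7,9,10,11,12,13,14,15,17,18,19,20,21,22,23,24,25,26,27,28,29,30,31: 11111100010111001010101010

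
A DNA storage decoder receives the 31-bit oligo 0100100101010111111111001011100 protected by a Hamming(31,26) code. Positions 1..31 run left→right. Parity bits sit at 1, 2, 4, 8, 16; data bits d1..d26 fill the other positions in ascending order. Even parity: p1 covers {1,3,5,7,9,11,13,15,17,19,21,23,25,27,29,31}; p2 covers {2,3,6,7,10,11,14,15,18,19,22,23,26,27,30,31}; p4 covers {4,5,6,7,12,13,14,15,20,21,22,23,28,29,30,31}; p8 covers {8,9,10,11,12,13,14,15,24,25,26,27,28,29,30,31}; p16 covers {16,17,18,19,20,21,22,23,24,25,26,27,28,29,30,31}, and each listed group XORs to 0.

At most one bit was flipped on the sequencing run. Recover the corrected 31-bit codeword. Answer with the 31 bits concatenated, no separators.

s1 (pos 1,3,5,7,9,11,13,15,17,19,21,23,25,27,29,31): 0⊕0⊕1⊕0⊕0⊕0⊕0⊕1⊕1⊕1⊕1⊕0⊕1⊕1⊕1⊕0 = 0
s2 (pos 2,3,6,7,10,11,14,15,18,19,22,23,26,27,30,31): 1⊕0⊕0⊕0⊕1⊕0⊕1⊕1⊕1⊕1⊕1⊕0⊕0⊕1⊕0⊕0 = 0
s4 (pos 4,5,6,7,12,13,14,15,20,21,22,23,28,29,30,31): 0⊕1⊕0⊕0⊕1⊕0⊕1⊕1⊕1⊕1⊕1⊕0⊕1⊕1⊕0⊕0 = 1
s8 (pos 8,9,10,11,12,13,14,15,24,25,26,27,28,29,30,31): 1⊕0⊕1⊕0⊕1⊕0⊕1⊕1⊕0⊕1⊕0⊕1⊕1⊕1⊕0⊕0 = 1
s16 (pos 16,17,18,19,20,21,22,23,24,25,26,27,28,29,30,31): 1⊕1⊕1⊕1⊕1⊕1⊕1⊕0⊕0⊕1⊕0⊕1⊕1⊕1⊕0⊕0 = 1
Syndrome s16…s1 = 11100 → error at position 28.
Flip position 28: 0100100101010111111111001011100 → 0100100101010111111111001010100

0100100101010111111111001010100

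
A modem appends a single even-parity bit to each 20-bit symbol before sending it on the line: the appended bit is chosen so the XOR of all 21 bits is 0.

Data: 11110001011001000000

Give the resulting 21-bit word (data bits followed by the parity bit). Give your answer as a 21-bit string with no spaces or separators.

111100010110010000000

XOR of the 20 data bits: 1⊕1⊕1⊕1⊕0⊕0⊕0⊕1⊕0⊕1⊕1⊕0⊕0⊕1⊕0⊕0⊕0⊕0⊕0⊕0 = 0
Parity bit = 0 (so all 21 bits XOR to 0).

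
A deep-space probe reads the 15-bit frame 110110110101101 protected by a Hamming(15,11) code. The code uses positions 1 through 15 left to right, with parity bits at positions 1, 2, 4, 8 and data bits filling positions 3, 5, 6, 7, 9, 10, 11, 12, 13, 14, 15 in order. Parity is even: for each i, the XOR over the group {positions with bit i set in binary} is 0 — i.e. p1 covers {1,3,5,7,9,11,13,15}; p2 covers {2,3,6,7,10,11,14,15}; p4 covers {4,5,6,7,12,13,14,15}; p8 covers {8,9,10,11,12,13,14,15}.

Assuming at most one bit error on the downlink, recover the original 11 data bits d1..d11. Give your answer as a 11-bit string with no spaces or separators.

s1 (pos 1,3,5,7,9,11,13,15): 1⊕0⊕1⊕1⊕0⊕0⊕1⊕1 = 1
s2 (pos 2,3,6,7,10,11,14,15): 1⊕0⊕0⊕1⊕1⊕0⊕0⊕1 = 0
s4 (pos 4,5,6,7,12,13,14,15): 1⊕1⊕0⊕1⊕1⊕1⊕0⊕1 = 0
s8 (pos 8,9,10,11,12,13,14,15): 1⊕0⊕1⊕0⊕1⊕1⊕0⊕1 = 1
Syndrome s8…s1 = 1001 → error at position 9.
Flip position 9: 110110110101101 → 110110111101101
Read data bits from positions 3,5,6,7,9,10,11,12,13,14,15: 01011101101

01011101101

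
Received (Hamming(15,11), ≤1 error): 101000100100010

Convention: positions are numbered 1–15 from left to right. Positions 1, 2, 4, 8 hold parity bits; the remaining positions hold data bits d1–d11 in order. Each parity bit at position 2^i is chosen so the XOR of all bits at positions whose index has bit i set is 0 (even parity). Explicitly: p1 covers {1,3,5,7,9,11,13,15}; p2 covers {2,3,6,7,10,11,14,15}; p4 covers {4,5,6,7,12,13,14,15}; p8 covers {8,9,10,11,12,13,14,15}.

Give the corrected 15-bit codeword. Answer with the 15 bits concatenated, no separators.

s1 (pos 1,3,5,7,9,11,13,15): 1⊕1⊕0⊕1⊕0⊕0⊕0⊕0 = 1
s2 (pos 2,3,6,7,10,11,14,15): 0⊕1⊕0⊕1⊕1⊕0⊕1⊕0 = 0
s4 (pos 4,5,6,7,12,13,14,15): 0⊕0⊕0⊕1⊕0⊕0⊕1⊕0 = 0
s8 (pos 8,9,10,11,12,13,14,15): 0⊕0⊕1⊕0⊕0⊕0⊕1⊕0 = 0
Syndrome s8…s1 = 0001 → error at position 1.
Flip position 1: 101000100100010 → 001000100100010

001000100100010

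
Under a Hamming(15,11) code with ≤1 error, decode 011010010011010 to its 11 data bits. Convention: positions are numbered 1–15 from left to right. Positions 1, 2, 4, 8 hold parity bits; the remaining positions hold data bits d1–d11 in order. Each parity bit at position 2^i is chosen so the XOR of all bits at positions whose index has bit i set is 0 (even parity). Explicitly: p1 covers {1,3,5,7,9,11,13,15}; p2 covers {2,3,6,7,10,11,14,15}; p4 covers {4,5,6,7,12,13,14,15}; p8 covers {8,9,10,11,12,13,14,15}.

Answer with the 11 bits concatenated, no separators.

10000011010

s1 (pos 1,3,5,7,9,11,13,15): 0⊕1⊕1⊕0⊕0⊕1⊕0⊕0 = 1
s2 (pos 2,3,6,7,10,11,14,15): 1⊕1⊕0⊕0⊕0⊕1⊕1⊕0 = 0
s4 (pos 4,5,6,7,12,13,14,15): 0⊕1⊕0⊕0⊕1⊕0⊕1⊕0 = 1
s8 (pos 8,9,10,11,12,13,14,15): 1⊕0⊕0⊕1⊕1⊕0⊕1⊕0 = 0
Syndrome s8…s1 = 0101 → error at position 5.
Flip position 5: 011010010011010 → 011000010011010
Read data bits from positions 3,5,6,7,9,10,11,12,13,14,15: 10000011010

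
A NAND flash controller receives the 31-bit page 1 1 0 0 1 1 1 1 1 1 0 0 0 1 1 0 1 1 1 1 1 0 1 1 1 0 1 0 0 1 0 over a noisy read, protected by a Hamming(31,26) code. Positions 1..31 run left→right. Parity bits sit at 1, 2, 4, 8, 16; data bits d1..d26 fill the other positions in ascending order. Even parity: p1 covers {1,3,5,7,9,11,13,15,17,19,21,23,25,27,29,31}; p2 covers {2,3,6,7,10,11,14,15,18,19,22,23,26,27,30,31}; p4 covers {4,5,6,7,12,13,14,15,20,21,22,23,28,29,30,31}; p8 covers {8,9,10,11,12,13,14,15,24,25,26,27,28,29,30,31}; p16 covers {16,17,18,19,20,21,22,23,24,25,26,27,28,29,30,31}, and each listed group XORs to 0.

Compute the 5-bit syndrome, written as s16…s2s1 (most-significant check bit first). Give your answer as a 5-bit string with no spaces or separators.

s1 (pos 1,3,5,7,9,11,13,15,17,19,21,23,25,27,29,31): 1⊕0⊕1⊕1⊕1⊕0⊕0⊕1⊕1⊕1⊕1⊕1⊕1⊕1⊕0⊕0 = 1
s2 (pos 2,3,6,7,10,11,14,15,18,19,22,23,26,27,30,31): 1⊕0⊕1⊕1⊕1⊕0⊕1⊕1⊕1⊕1⊕0⊕1⊕0⊕1⊕1⊕0 = 1
s4 (pos 4,5,6,7,12,13,14,15,20,21,22,23,28,29,30,31): 0⊕1⊕1⊕1⊕0⊕0⊕1⊕1⊕1⊕1⊕0⊕1⊕0⊕0⊕1⊕0 = 1
s8 (pos 8,9,10,11,12,13,14,15,24,25,26,27,28,29,30,31): 1⊕1⊕1⊕0⊕0⊕0⊕1⊕1⊕1⊕1⊕0⊕1⊕0⊕0⊕1⊕0 = 1
s16 (pos 16,17,18,19,20,21,22,23,24,25,26,27,28,29,30,31): 0⊕1⊕1⊕1⊕1⊕1⊕0⊕1⊕1⊕1⊕0⊕1⊕0⊕0⊕1⊕0 = 0
Syndrome s16…s1 = 01111 → error at position 15.

01111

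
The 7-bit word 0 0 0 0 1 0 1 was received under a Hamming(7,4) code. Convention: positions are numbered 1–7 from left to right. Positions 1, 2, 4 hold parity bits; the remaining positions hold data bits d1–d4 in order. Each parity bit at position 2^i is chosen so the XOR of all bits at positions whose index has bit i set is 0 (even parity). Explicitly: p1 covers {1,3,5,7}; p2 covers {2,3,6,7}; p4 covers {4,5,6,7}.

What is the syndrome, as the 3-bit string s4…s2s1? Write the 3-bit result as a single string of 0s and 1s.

s1 (pos 1,3,5,7): 0⊕0⊕1⊕1 = 0
s2 (pos 2,3,6,7): 0⊕0⊕0⊕1 = 1
s4 (pos 4,5,6,7): 0⊕1⊕0⊕1 = 0
Syndrome s4…s1 = 010 → error at position 2.

010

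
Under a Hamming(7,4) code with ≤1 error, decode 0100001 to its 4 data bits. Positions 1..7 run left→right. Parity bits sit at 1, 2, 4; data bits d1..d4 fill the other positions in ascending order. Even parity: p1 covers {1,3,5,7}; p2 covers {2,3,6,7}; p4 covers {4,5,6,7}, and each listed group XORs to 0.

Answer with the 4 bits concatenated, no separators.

s1 (pos 1,3,5,7): 0⊕0⊕0⊕1 = 1
s2 (pos 2,3,6,7): 1⊕0⊕0⊕1 = 0
s4 (pos 4,5,6,7): 0⊕0⊕0⊕1 = 1
Syndrome s4…s1 = 101 → error at position 5.
Flip position 5: 0100001 → 0100101
Read data bits from positions 3,5,6,7: 0101

0101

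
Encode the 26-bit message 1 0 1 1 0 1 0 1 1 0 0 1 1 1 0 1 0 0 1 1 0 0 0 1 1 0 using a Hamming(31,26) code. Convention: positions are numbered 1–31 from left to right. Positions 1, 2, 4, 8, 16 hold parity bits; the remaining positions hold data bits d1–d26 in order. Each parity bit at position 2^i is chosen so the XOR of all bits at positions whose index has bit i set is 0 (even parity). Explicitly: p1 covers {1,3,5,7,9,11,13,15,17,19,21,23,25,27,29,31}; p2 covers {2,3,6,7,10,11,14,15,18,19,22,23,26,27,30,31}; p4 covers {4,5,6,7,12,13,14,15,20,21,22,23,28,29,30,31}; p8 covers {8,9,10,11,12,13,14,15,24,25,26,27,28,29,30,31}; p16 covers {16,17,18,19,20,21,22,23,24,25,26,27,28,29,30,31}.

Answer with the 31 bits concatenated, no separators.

Place data at non-parity positions: p1 p2 1 p4 0 1 1 p8 0 1 0 1 1 0 0 p16 1 1 1 0 1 0 0 1 1 0 0 0 1 1 0
p1 (pos 1,3,5,7,9,11,13,15,17,19,21,23,25,27,29,31): XOR of data positions = 1⊕0⊕1⊕0⊕0⊕1⊕0⊕1⊕1⊕1⊕0⊕1⊕0⊕1⊕0 = 0
p2 (pos 2,3,6,7,10,11,14,15,18,19,22,23,26,27,30,31): XOR of data positions = 1⊕1⊕1⊕1⊕0⊕0⊕0⊕1⊕1⊕0⊕0⊕0⊕0⊕1⊕0 = 1
p4 (pos 4,5,6,7,12,13,14,15,20,21,22,23,28,29,30,31): XOR of data positions = 0⊕1⊕1⊕1⊕1⊕0⊕0⊕0⊕1⊕0⊕0⊕0⊕1⊕1⊕0 = 1
p8 (pos 8,9,10,11,12,13,14,15,24,25,26,27,28,29,30,31): XOR of data positions = 0⊕1⊕0⊕1⊕1⊕0⊕0⊕1⊕1⊕0⊕0⊕0⊕1⊕1⊕0 = 1
p16 (pos 16,17,18,19,20,21,22,23,24,25,26,27,28,29,30,31): XOR of data positions = 1⊕1⊕1⊕0⊕1⊕0⊕0⊕1⊕1⊕0⊕0⊕0⊕1⊕1⊕0 = 0
Codeword: 0111011101011000111010011000110

0111011101011000111010011000110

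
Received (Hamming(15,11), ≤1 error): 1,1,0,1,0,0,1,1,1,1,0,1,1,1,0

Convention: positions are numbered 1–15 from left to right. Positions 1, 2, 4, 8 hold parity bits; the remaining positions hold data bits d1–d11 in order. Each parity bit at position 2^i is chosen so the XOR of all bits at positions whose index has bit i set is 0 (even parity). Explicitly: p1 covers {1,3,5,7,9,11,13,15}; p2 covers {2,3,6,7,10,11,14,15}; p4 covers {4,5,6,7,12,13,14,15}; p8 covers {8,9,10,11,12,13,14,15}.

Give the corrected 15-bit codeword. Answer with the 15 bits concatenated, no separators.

s1 (pos 1,3,5,7,9,11,13,15): 1⊕0⊕0⊕1⊕1⊕0⊕1⊕0 = 0
s2 (pos 2,3,6,7,10,11,14,15): 1⊕0⊕0⊕1⊕1⊕0⊕1⊕0 = 0
s4 (pos 4,5,6,7,12,13,14,15): 1⊕0⊕0⊕1⊕1⊕1⊕1⊕0 = 1
s8 (pos 8,9,10,11,12,13,14,15): 1⊕1⊕1⊕0⊕1⊕1⊕1⊕0 = 0
Syndrome s8…s1 = 0100 → error at position 4.
Flip position 4: 110100111101110 → 110000111101110

110000111101110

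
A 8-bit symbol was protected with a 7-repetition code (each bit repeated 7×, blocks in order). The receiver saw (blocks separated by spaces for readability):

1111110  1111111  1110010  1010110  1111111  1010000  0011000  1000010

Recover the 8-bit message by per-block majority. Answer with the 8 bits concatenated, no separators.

Block 1 (1111110): 6 ones → 1
Block 2 (1111111): 7 ones → 1
Block 3 (1110010): 4 ones → 1
Block 4 (1010110): 4 ones → 1
Block 5 (1111111): 7 ones → 1
Block 6 (1010000): 2 ones → 0
Block 7 (0011000): 2 ones → 0
Block 8 (1000010): 2 ones → 0

11111000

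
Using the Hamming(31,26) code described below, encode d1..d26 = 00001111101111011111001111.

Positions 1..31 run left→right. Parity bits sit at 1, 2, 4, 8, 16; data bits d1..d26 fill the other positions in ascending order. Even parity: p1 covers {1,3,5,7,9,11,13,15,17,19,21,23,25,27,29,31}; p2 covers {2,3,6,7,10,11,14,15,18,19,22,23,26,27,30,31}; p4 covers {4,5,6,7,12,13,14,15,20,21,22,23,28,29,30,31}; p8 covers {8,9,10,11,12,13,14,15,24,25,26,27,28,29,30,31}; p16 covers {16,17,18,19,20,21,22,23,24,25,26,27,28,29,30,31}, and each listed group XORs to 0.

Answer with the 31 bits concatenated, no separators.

1100000011111010111011111001111

Place data at non-parity positions: p1 p2 0 p4 0 0 0 p8 1 1 1 1 1 0 1 p16 1 1 1 0 1 1 1 1 1 0 0 1 1 1 1
p1 (pos 1,3,5,7,9,11,13,15,17,19,21,23,25,27,29,31): XOR of data positions = 0⊕0⊕0⊕1⊕1⊕1⊕1⊕1⊕1⊕1⊕1⊕1⊕0⊕1⊕1 = 1
p2 (pos 2,3,6,7,10,11,14,15,18,19,22,23,26,27,30,31): XOR of data positions = 0⊕0⊕0⊕1⊕1⊕0⊕1⊕1⊕1⊕1⊕1⊕0⊕0⊕1⊕1 = 1
p4 (pos 4,5,6,7,12,13,14,15,20,21,22,23,28,29,30,31): XOR of data positions = 0⊕0⊕0⊕1⊕1⊕0⊕1⊕0⊕1⊕1⊕1⊕1⊕1⊕1⊕1 = 0
p8 (pos 8,9,10,11,12,13,14,15,24,25,26,27,28,29,30,31): XOR of data positions = 1⊕1⊕1⊕1⊕1⊕0⊕1⊕1⊕1⊕0⊕0⊕1⊕1⊕1⊕1 = 0
p16 (pos 16,17,18,19,20,21,22,23,24,25,26,27,28,29,30,31): XOR of data positions = 1⊕1⊕1⊕0⊕1⊕1⊕1⊕1⊕1⊕0⊕0⊕1⊕1⊕1⊕1 = 0
Codeword: 1100000011111010111011111001111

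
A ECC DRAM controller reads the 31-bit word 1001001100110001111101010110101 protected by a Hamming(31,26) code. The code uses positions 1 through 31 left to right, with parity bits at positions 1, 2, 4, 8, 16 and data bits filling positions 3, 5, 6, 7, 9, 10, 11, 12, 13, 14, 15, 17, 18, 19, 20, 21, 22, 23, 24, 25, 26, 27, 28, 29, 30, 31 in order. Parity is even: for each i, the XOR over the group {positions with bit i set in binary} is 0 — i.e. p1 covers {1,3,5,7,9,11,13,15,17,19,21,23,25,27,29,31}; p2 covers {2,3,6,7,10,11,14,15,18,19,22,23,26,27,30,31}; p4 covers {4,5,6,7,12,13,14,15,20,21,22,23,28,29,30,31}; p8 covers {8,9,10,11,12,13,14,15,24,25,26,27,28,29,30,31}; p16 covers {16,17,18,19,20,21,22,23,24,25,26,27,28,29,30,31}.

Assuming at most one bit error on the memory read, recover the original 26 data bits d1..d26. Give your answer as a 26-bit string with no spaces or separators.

s1 (pos 1,3,5,7,9,11,13,15,17,19,21,23,25,27,29,31): 1⊕0⊕0⊕1⊕0⊕1⊕0⊕0⊕1⊕1⊕0⊕0⊕0⊕1⊕1⊕1 = 0
s2 (pos 2,3,6,7,10,11,14,15,18,19,22,23,26,27,30,31): 0⊕0⊕0⊕1⊕0⊕1⊕0⊕0⊕1⊕1⊕1⊕0⊕1⊕1⊕0⊕1 = 0
s4 (pos 4,5,6,7,12,13,14,15,20,21,22,23,28,29,30,31): 1⊕0⊕0⊕1⊕1⊕0⊕0⊕0⊕1⊕0⊕1⊕0⊕0⊕1⊕0⊕1 = 1
s8 (pos 8,9,10,11,12,13,14,15,24,25,26,27,28,29,30,31): 1⊕0⊕0⊕1⊕1⊕0⊕0⊕0⊕1⊕0⊕1⊕1⊕0⊕1⊕0⊕1 = 0
s16 (pos 16,17,18,19,20,21,22,23,24,25,26,27,28,29,30,31): 1⊕1⊕1⊕1⊕1⊕0⊕1⊕0⊕1⊕0⊕1⊕1⊕0⊕1⊕0⊕1 = 1
Syndrome s16…s1 = 10100 → error at position 20.
Flip position 20: 1001001100110001111101010110101 → 1001001100110001111001010110101
Read data bits from positions 3,5,6,7,9,10,11,12,13,14,15,17,18,19,20,21,22,23,24,25,26,27,28,29,30,31: 00010011000111001010110101

00010011000111001010110101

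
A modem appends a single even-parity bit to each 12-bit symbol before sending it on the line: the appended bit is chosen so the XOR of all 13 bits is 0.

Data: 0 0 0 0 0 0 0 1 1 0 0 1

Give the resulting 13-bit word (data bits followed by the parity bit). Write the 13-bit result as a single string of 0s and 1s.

XOR of the 12 data bits: 0⊕0⊕0⊕0⊕0⊕0⊕0⊕1⊕1⊕0⊕0⊕1 = 1
Parity bit = 1 (so all 13 bits XOR to 0).

0000000110011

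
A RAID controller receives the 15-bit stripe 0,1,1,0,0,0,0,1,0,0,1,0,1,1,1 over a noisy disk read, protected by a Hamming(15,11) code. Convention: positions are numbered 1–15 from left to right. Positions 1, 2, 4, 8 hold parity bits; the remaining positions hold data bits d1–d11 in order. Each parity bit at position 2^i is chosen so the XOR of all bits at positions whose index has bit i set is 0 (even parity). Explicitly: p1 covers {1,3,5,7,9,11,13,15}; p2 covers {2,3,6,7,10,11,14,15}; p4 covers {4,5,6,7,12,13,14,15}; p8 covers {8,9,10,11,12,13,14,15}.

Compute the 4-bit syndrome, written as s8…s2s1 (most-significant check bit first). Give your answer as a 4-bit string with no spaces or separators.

1110

s1 (pos 1,3,5,7,9,11,13,15): 0⊕1⊕0⊕0⊕0⊕1⊕1⊕1 = 0
s2 (pos 2,3,6,7,10,11,14,15): 1⊕1⊕0⊕0⊕0⊕1⊕1⊕1 = 1
s4 (pos 4,5,6,7,12,13,14,15): 0⊕0⊕0⊕0⊕0⊕1⊕1⊕1 = 1
s8 (pos 8,9,10,11,12,13,14,15): 1⊕0⊕0⊕1⊕0⊕1⊕1⊕1 = 1
Syndrome s8…s1 = 1110 → error at position 14.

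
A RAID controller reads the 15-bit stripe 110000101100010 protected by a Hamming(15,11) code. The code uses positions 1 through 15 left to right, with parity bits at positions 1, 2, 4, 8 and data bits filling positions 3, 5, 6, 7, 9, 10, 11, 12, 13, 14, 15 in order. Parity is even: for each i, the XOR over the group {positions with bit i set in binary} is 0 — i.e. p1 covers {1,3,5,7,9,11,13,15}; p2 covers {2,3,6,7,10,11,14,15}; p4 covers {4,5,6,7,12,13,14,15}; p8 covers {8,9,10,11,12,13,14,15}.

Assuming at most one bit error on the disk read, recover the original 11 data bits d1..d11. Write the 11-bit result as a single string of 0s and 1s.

s1 (pos 1,3,5,7,9,11,13,15): 1⊕0⊕0⊕1⊕1⊕0⊕0⊕0 = 1
s2 (pos 2,3,6,7,10,11,14,15): 1⊕0⊕0⊕1⊕1⊕0⊕1⊕0 = 0
s4 (pos 4,5,6,7,12,13,14,15): 0⊕0⊕0⊕1⊕0⊕0⊕1⊕0 = 0
s8 (pos 8,9,10,11,12,13,14,15): 0⊕1⊕1⊕0⊕0⊕0⊕1⊕0 = 1
Syndrome s8…s1 = 1001 → error at position 9.
Flip position 9: 110000101100010 → 110000100100010
Read data bits from positions 3,5,6,7,9,10,11,12,13,14,15: 00010100010

00010100010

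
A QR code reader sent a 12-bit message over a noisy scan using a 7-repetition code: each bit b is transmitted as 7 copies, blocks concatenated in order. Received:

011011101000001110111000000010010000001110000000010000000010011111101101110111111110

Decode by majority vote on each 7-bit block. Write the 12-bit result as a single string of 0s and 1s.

101000000111

Block 1 (0110111): 5 ones → 1
Block 2 (0100000): 1 one → 0
Block 3 (1110111): 6 ones → 1
Block 4 (0000000): 0 ones → 0
Block 5 (1001000): 2 ones → 0
Block 6 (0001110): 3 ones → 0
Block 7 (0000000): 0 ones → 0
Block 8 (1000000): 1 one → 0
Block 9 (0010011): 3 ones → 0
Block 10 (1111011): 6 ones → 1
Block 11 (0111011): 5 ones → 1
Block 12 (1111110): 6 ones → 1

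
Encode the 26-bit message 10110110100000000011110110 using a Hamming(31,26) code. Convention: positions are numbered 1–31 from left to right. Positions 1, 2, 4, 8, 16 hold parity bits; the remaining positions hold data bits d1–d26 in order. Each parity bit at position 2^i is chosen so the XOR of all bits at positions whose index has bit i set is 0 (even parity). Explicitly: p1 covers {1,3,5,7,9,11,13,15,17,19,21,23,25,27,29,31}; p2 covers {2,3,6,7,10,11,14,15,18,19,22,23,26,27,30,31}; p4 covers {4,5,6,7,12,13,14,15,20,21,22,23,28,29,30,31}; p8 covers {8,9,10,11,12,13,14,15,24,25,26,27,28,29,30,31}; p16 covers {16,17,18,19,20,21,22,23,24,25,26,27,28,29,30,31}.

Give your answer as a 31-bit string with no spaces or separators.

Place data at non-parity positions: p1 p2 1 p4 0 1 1 p8 0 1 1 0 1 0 0 p16 0 0 0 0 0 0 0 1 1 1 1 0 1 1 0
p1 (pos 1,3,5,7,9,11,13,15,17,19,21,23,25,27,29,31): XOR of data positions = 1⊕0⊕1⊕0⊕1⊕1⊕0⊕0⊕0⊕0⊕0⊕1⊕1⊕1⊕0 = 1
p2 (pos 2,3,6,7,10,11,14,15,18,19,22,23,26,27,30,31): XOR of data positions = 1⊕1⊕1⊕1⊕1⊕0⊕0⊕0⊕0⊕0⊕0⊕1⊕1⊕1⊕0 = 0
p4 (pos 4,5,6,7,12,13,14,15,20,21,22,23,28,29,30,31): XOR of data positions = 0⊕1⊕1⊕0⊕1⊕0⊕0⊕0⊕0⊕0⊕0⊕0⊕1⊕1⊕0 = 1
p8 (pos 8,9,10,11,12,13,14,15,24,25,26,27,28,29,30,31): XOR of data positions = 0⊕1⊕1⊕0⊕1⊕0⊕0⊕1⊕1⊕1⊕1⊕0⊕1⊕1⊕0 = 1
p16 (pos 16,17,18,19,20,21,22,23,24,25,26,27,28,29,30,31): XOR of data positions = 0⊕0⊕0⊕0⊕0⊕0⊕0⊕1⊕1⊕1⊕1⊕0⊕1⊕1⊕0 = 0
Codeword: 1011011101101000000000011110110

1011011101101000000000011110110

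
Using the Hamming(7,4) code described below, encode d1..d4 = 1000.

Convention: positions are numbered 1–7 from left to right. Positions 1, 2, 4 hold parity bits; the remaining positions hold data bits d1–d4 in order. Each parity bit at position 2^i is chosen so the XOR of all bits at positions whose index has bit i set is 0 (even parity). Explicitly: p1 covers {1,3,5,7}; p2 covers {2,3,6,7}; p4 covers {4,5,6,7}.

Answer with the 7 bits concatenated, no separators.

Place data at non-parity positions: p1 p2 1 p4 0 0 0
p1 (pos 1,3,5,7): XOR of data positions = 1⊕0⊕0 = 1
p2 (pos 2,3,6,7): XOR of data positions = 1⊕0⊕0 = 1
p4 (pos 4,5,6,7): XOR of data positions = 0⊕0⊕0 = 0
Codeword: 1110000

1110000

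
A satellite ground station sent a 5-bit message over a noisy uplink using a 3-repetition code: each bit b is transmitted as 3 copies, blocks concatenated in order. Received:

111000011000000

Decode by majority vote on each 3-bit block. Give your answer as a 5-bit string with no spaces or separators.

Block 1 (111): 3 ones → 1
Block 2 (000): 0 ones → 0
Block 3 (011): 2 ones → 1
Block 4 (000): 0 ones → 0
Block 5 (000): 0 ones → 0

10100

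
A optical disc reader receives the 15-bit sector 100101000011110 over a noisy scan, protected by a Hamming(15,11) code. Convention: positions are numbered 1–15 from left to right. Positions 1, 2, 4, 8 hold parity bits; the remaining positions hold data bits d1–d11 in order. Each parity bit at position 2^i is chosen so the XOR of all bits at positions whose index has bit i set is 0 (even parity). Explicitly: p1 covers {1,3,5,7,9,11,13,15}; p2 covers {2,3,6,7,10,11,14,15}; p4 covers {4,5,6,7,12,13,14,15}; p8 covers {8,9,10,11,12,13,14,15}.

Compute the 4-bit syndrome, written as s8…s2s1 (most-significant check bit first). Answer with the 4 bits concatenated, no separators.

0111

s1 (pos 1,3,5,7,9,11,13,15): 1⊕0⊕0⊕0⊕0⊕1⊕1⊕0 = 1
s2 (pos 2,3,6,7,10,11,14,15): 0⊕0⊕1⊕0⊕0⊕1⊕1⊕0 = 1
s4 (pos 4,5,6,7,12,13,14,15): 1⊕0⊕1⊕0⊕1⊕1⊕1⊕0 = 1
s8 (pos 8,9,10,11,12,13,14,15): 0⊕0⊕0⊕1⊕1⊕1⊕1⊕0 = 0
Syndrome s8…s1 = 0111 → error at position 7.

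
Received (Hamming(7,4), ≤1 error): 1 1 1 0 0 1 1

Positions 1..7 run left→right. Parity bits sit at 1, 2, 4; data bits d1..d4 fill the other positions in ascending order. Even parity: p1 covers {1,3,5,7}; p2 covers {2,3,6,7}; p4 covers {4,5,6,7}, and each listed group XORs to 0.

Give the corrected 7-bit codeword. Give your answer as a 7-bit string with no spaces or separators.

s1 (pos 1,3,5,7): 1⊕1⊕0⊕1 = 1
s2 (pos 2,3,6,7): 1⊕1⊕1⊕1 = 0
s4 (pos 4,5,6,7): 0⊕0⊕1⊕1 = 0
Syndrome s4…s1 = 001 → error at position 1.
Flip position 1: 1110011 → 0110011

0110011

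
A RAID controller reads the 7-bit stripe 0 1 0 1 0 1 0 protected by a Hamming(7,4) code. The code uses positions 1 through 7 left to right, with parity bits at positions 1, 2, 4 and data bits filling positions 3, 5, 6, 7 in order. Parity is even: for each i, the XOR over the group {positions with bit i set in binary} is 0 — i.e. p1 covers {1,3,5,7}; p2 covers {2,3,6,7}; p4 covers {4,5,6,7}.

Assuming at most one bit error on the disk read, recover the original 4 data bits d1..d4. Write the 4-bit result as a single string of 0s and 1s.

s1 (pos 1,3,5,7): 0⊕0⊕0⊕0 = 0
s2 (pos 2,3,6,7): 1⊕0⊕1⊕0 = 0
s4 (pos 4,5,6,7): 1⊕0⊕1⊕0 = 0
Syndrome s4…s1 = 000 → no error.
Read data bits from positions 3,5,6,7: 0010

0010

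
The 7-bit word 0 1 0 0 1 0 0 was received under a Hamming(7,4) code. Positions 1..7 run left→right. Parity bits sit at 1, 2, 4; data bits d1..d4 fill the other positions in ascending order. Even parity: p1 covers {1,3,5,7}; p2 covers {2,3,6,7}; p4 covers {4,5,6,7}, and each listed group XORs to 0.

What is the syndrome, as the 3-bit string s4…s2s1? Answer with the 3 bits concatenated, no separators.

111

s1 (pos 1,3,5,7): 0⊕0⊕1⊕0 = 1
s2 (pos 2,3,6,7): 1⊕0⊕0⊕0 = 1
s4 (pos 4,5,6,7): 0⊕1⊕0⊕0 = 1
Syndrome s4…s1 = 111 → error at position 7.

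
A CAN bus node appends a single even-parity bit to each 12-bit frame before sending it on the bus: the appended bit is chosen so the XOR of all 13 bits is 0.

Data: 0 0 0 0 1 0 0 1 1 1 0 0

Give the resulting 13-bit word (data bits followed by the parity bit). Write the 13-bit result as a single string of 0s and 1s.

XOR of the 12 data bits: 0⊕0⊕0⊕0⊕1⊕0⊕0⊕1⊕1⊕1⊕0⊕0 = 0
Parity bit = 0 (so all 13 bits XOR to 0).

0000100111000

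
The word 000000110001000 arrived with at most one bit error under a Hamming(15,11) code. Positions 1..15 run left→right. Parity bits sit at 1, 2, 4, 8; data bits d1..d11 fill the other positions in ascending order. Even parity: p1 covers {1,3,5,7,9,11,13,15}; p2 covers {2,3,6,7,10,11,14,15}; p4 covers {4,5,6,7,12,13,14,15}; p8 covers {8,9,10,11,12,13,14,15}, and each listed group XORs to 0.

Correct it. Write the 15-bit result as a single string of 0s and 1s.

001000110001000

s1 (pos 1,3,5,7,9,11,13,15): 0⊕0⊕0⊕1⊕0⊕0⊕0⊕0 = 1
s2 (pos 2,3,6,7,10,11,14,15): 0⊕0⊕0⊕1⊕0⊕0⊕0⊕0 = 1
s4 (pos 4,5,6,7,12,13,14,15): 0⊕0⊕0⊕1⊕1⊕0⊕0⊕0 = 0
s8 (pos 8,9,10,11,12,13,14,15): 1⊕0⊕0⊕0⊕1⊕0⊕0⊕0 = 0
Syndrome s8…s1 = 0011 → error at position 3.
Flip position 3: 000000110001000 → 001000110001000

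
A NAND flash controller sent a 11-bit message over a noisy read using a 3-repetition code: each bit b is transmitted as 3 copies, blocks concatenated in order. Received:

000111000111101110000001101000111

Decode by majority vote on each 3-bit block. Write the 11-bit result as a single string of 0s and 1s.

01011100101

Block 1 (000): 0 ones → 0
Block 2 (111): 3 ones → 1
Block 3 (000): 0 ones → 0
Block 4 (111): 3 ones → 1
Block 5 (101): 2 ones → 1
Block 6 (110): 2 ones → 1
Block 7 (000): 0 ones → 0
Block 8 (001): 1 one → 0
Block 9 (101): 2 ones → 1
Block 10 (000): 0 ones → 0
Block 11 (111): 3 ones → 1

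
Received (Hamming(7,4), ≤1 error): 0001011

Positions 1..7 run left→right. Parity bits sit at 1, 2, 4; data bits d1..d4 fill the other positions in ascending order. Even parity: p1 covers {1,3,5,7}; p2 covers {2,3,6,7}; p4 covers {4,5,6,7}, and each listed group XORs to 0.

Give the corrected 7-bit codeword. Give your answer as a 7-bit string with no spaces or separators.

s1 (pos 1,3,5,7): 0⊕0⊕0⊕1 = 1
s2 (pos 2,3,6,7): 0⊕0⊕1⊕1 = 0
s4 (pos 4,5,6,7): 1⊕0⊕1⊕1 = 1
Syndrome s4…s1 = 101 → error at position 5.
Flip position 5: 0001011 → 0001111

0001111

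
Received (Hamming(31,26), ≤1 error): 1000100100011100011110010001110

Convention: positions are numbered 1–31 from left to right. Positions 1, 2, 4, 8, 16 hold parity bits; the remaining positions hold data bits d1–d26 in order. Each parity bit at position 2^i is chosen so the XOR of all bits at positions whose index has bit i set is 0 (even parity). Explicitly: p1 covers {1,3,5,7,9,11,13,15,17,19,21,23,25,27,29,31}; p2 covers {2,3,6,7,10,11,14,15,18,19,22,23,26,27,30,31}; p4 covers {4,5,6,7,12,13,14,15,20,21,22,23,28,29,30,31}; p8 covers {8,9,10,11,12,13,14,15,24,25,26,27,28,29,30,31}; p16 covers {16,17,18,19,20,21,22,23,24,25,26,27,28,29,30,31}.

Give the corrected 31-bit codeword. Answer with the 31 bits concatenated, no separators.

s1 (pos 1,3,5,7,9,11,13,15,17,19,21,23,25,27,29,31): 1⊕0⊕1⊕0⊕0⊕0⊕1⊕0⊕0⊕1⊕1⊕0⊕0⊕0⊕1⊕0 = 0
s2 (pos 2,3,6,7,10,11,14,15,18,19,22,23,26,27,30,31): 0⊕0⊕0⊕0⊕0⊕0⊕1⊕0⊕1⊕1⊕0⊕0⊕0⊕0⊕1⊕0 = 0
s4 (pos 4,5,6,7,12,13,14,15,20,21,22,23,28,29,30,31): 0⊕1⊕0⊕0⊕1⊕1⊕1⊕0⊕1⊕1⊕0⊕0⊕1⊕1⊕1⊕0 = 1
s8 (pos 8,9,10,11,12,13,14,15,24,25,26,27,28,29,30,31): 1⊕0⊕0⊕0⊕1⊕1⊕1⊕0⊕1⊕0⊕0⊕0⊕1⊕1⊕1⊕0 = 0
s16 (pos 16,17,18,19,20,21,22,23,24,25,26,27,28,29,30,31): 0⊕0⊕1⊕1⊕1⊕1⊕0⊕0⊕1⊕0⊕0⊕0⊕1⊕1⊕1⊕0 = 0
Syndrome s16…s1 = 00100 → error at position 4.
Flip position 4: 1000100100011100011110010001110 → 1001100100011100011110010001110

1001100100011100011110010001110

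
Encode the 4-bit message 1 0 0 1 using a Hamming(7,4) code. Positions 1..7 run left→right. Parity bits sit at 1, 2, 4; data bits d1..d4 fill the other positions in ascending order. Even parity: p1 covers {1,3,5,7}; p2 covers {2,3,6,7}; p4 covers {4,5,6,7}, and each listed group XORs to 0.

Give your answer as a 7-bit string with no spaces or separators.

0011001

Place data at non-parity positions: p1 p2 1 p4 0 0 1
p1 (pos 1,3,5,7): XOR of data positions = 1⊕0⊕1 = 0
p2 (pos 2,3,6,7): XOR of data positions = 1⊕0⊕1 = 0
p4 (pos 4,5,6,7): XOR of data positions = 0⊕0⊕1 = 1
Codeword: 0011001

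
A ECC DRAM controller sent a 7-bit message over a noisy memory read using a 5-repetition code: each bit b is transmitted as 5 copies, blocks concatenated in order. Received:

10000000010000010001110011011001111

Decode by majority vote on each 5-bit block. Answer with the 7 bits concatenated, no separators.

Block 1 (10000): 1 one → 0
Block 2 (00001): 1 one → 0
Block 3 (00000): 0 ones → 0
Block 4 (10001): 2 ones → 0
Block 5 (11001): 3 ones → 1
Block 6 (10110): 3 ones → 1
Block 7 (01111): 4 ones → 1

0000111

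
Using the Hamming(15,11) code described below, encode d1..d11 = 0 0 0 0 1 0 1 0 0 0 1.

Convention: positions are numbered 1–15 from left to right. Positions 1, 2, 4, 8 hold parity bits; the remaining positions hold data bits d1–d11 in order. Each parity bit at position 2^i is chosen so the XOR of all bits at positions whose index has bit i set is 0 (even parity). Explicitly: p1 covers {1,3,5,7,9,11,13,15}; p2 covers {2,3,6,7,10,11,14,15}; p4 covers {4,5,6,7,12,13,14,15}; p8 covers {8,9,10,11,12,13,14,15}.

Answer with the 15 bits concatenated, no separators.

Place data at non-parity positions: p1 p2 0 p4 0 0 0 p8 1 0 1 0 0 0 1
p1 (pos 1,3,5,7,9,11,13,15): XOR of data positions = 0⊕0⊕0⊕1⊕1⊕0⊕1 = 1
p2 (pos 2,3,6,7,10,11,14,15): XOR of data positions = 0⊕0⊕0⊕0⊕1⊕0⊕1 = 0
p4 (pos 4,5,6,7,12,13,14,15): XOR of data positions = 0⊕0⊕0⊕0⊕0⊕0⊕1 = 1
p8 (pos 8,9,10,11,12,13,14,15): XOR of data positions = 1⊕0⊕1⊕0⊕0⊕0⊕1 = 1
Codeword: 100100011010001

100100011010001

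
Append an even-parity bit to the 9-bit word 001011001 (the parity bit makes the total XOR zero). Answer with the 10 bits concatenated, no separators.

0010110010

XOR of the 9 data bits: 0⊕0⊕1⊕0⊕1⊕1⊕0⊕0⊕1 = 0
Parity bit = 0 (so all 10 bits XOR to 0).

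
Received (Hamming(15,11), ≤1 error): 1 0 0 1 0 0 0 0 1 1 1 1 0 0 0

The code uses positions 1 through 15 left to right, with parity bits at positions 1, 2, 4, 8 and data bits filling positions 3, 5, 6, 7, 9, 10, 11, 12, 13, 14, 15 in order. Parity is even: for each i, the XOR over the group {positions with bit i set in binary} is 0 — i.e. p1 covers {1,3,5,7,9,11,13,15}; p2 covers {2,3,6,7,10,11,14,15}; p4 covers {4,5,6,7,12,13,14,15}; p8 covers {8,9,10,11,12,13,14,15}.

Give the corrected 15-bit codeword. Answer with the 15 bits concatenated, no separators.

000100001111000

s1 (pos 1,3,5,7,9,11,13,15): 1⊕0⊕0⊕0⊕1⊕1⊕0⊕0 = 1
s2 (pos 2,3,6,7,10,11,14,15): 0⊕0⊕0⊕0⊕1⊕1⊕0⊕0 = 0
s4 (pos 4,5,6,7,12,13,14,15): 1⊕0⊕0⊕0⊕1⊕0⊕0⊕0 = 0
s8 (pos 8,9,10,11,12,13,14,15): 0⊕1⊕1⊕1⊕1⊕0⊕0⊕0 = 0
Syndrome s8…s1 = 0001 → error at position 1.
Flip position 1: 100100001111000 → 000100001111000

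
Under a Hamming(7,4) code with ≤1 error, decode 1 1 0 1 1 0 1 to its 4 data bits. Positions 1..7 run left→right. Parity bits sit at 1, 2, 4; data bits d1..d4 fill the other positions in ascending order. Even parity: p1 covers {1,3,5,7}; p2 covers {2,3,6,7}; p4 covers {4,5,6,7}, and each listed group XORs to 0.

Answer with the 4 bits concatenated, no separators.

0001

s1 (pos 1,3,5,7): 1⊕0⊕1⊕1 = 1
s2 (pos 2,3,6,7): 1⊕0⊕0⊕1 = 0
s4 (pos 4,5,6,7): 1⊕1⊕0⊕1 = 1
Syndrome s4…s1 = 101 → error at position 5.
Flip position 5: 1101101 → 1101001
Read data bits from positions 3,5,6,7: 0001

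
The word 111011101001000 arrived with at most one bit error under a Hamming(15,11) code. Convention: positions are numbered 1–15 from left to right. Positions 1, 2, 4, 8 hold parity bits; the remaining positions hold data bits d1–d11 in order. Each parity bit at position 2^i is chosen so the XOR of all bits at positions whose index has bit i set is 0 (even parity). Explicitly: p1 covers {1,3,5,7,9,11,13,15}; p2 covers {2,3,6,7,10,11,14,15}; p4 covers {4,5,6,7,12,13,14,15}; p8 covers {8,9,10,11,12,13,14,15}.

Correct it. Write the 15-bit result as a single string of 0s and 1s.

s1 (pos 1,3,5,7,9,11,13,15): 1⊕1⊕1⊕1⊕1⊕0⊕0⊕0 = 1
s2 (pos 2,3,6,7,10,11,14,15): 1⊕1⊕1⊕1⊕0⊕0⊕0⊕0 = 0
s4 (pos 4,5,6,7,12,13,14,15): 0⊕1⊕1⊕1⊕1⊕0⊕0⊕0 = 0
s8 (pos 8,9,10,11,12,13,14,15): 0⊕1⊕0⊕0⊕1⊕0⊕0⊕0 = 0
Syndrome s8…s1 = 0001 → error at position 1.
Flip position 1: 111011101001000 → 011011101001000

011011101001000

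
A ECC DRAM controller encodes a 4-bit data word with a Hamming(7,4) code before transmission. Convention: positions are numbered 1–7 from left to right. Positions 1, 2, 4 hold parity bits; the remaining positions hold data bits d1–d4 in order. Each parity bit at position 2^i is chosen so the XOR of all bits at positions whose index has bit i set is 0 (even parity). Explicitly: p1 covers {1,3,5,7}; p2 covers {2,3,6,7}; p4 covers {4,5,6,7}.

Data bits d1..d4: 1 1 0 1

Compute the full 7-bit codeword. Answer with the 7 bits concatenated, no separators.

1010101

Place data at non-parity positions: p1 p2 1 p4 1 0 1
p1 (pos 1,3,5,7): XOR of data positions = 1⊕1⊕1 = 1
p2 (pos 2,3,6,7): XOR of data positions = 1⊕0⊕1 = 0
p4 (pos 4,5,6,7): XOR of data positions = 1⊕0⊕1 = 0
Codeword: 1010101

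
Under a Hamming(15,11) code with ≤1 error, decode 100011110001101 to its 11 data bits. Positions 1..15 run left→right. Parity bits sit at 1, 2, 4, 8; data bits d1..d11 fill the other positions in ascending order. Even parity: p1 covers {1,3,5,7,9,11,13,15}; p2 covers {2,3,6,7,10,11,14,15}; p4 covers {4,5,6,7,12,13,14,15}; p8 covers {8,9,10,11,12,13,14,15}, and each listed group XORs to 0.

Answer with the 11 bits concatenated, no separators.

11110001101

s1 (pos 1,3,5,7,9,11,13,15): 1⊕0⊕1⊕1⊕0⊕0⊕1⊕1 = 1
s2 (pos 2,3,6,7,10,11,14,15): 0⊕0⊕1⊕1⊕0⊕0⊕0⊕1 = 1
s4 (pos 4,5,6,7,12,13,14,15): 0⊕1⊕1⊕1⊕1⊕1⊕0⊕1 = 0
s8 (pos 8,9,10,11,12,13,14,15): 1⊕0⊕0⊕0⊕1⊕1⊕0⊕1 = 0
Syndrome s8…s1 = 0011 → error at position 3.
Flip position 3: 100011110001101 → 101011110001101
Read data bits from positions 3,5,6,7,9,10,11,12,13,14,15: 11110001101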